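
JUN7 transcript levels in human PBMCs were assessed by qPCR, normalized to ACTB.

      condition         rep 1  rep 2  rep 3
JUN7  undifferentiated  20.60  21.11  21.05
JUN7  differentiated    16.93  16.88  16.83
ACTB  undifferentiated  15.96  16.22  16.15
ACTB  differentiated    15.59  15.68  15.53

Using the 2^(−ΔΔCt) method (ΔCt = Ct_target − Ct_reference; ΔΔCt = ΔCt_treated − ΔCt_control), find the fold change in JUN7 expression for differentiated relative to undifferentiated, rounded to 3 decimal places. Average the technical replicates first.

Mean Ct: JUN7 undifferentiated 20.920; JUN7 differentiated 16.880; ACTB undifferentiated 16.110; ACTB differentiated 15.600
ΔCt(undifferentiated) = 20.920 − 16.110 = 4.810
ΔCt(differentiated) = 16.880 − 15.600 = 1.280
ΔΔCt = 1.280 − 4.810 = -3.530
Fold change = 2^(−(-3.530)) = 2^3.530 = 11.5514

11.551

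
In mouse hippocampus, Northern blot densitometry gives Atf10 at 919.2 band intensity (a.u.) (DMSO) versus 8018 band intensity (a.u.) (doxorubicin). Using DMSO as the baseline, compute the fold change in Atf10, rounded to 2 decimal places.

Fold change = 8018 / 919.2 = 8.723
Atf10 is upregulated.

8.72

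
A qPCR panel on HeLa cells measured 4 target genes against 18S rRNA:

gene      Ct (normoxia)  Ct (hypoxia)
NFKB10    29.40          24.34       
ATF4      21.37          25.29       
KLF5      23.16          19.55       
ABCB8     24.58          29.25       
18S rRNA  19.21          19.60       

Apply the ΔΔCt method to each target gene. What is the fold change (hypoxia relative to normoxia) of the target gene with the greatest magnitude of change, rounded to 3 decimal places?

NFKB10: ΔΔCt = (24.34−19.60) − (29.40−19.21) = 4.74 − 10.19 = -5.45; fold change = 2^5.45 = 43.713
ATF4: ΔΔCt = (25.29−19.60) − (21.37−19.21) = 5.69 − 2.16 = 3.53; fold change = 2^-3.53 = 0.087
KLF5: ΔΔCt = (19.55−19.60) − (23.16−19.21) = -0.05 − 3.95 = -4.00; fold change = 2^4.00 = 16.000
ABCB8: ΔΔCt = (29.25−19.60) − (24.58−19.21) = 9.65 − 5.37 = 4.28; fold change = 2^-4.28 = 0.051
NFKB10 has the largest |ΔΔCt| = 5.45.

43.713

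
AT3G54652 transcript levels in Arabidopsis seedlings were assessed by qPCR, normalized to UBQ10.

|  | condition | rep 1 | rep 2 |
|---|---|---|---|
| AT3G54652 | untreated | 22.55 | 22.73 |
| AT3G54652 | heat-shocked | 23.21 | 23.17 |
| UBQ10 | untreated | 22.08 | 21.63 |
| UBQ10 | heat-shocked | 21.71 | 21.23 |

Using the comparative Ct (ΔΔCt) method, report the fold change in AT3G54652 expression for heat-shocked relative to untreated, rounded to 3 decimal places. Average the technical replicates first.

Mean Ct: AT3G54652 untreated 22.640; AT3G54652 heat-shocked 23.190; UBQ10 untreated 21.855; UBQ10 heat-shocked 21.470
ΔCt(untreated) = 22.640 − 21.855 = 0.785
ΔCt(heat-shocked) = 23.190 − 21.470 = 1.720
ΔΔCt = 1.720 − 0.785 = 0.935
Fold change = 2^(−0.935) = 0.5230

0.523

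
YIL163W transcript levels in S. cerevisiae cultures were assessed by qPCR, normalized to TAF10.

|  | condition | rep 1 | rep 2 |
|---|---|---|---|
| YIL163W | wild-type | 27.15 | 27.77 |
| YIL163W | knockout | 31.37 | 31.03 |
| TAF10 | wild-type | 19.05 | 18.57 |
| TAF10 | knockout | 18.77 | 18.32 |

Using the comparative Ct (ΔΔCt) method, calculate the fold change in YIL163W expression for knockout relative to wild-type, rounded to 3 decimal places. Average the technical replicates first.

Mean Ct: YIL163W wild-type 27.460; YIL163W knockout 31.200; TAF10 wild-type 18.810; TAF10 knockout 18.545
ΔCt(wild-type) = 27.460 − 18.810 = 8.650
ΔCt(knockout) = 31.200 − 18.545 = 12.655
ΔΔCt = 12.655 − 8.650 = 4.005
Fold change = 2^(−4.005) = 0.0623

0.062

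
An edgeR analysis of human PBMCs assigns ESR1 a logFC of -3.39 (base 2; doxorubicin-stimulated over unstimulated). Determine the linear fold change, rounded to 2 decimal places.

0.10

Fold change = 2^(-3.39) = 0.095
That is, ESR1 drops to 9.5% of the unstimulated level.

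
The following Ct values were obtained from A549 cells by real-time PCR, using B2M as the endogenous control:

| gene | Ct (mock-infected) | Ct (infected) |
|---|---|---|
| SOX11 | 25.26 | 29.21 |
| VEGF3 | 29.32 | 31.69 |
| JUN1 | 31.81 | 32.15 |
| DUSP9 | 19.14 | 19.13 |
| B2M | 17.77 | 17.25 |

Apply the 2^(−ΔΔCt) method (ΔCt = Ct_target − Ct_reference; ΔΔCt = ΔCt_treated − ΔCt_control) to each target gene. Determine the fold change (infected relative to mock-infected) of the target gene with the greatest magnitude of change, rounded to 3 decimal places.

0.045

SOX11: ΔΔCt = (29.21−17.25) − (25.26−17.77) = 11.96 − 7.49 = 4.47; fold change = 2^-4.47 = 0.045
VEGF3: ΔΔCt = (31.69−17.25) − (29.32−17.77) = 14.44 − 11.55 = 2.89; fold change = 2^-2.89 = 0.135
JUN1: ΔΔCt = (32.15−17.25) − (31.81−17.77) = 14.90 − 14.04 = 0.86; fold change = 2^-0.86 = 0.551
DUSP9: ΔΔCt = (19.13−17.25) − (19.14−17.77) = 1.88 − 1.37 = 0.51; fold change = 2^-0.51 = 0.702
SOX11 has the largest |ΔΔCt| = 4.47.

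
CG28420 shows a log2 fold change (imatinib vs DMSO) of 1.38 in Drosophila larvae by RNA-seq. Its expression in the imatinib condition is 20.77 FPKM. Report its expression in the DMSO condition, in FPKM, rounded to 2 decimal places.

Fold change = 2^(1.38) = 2.6027
DMSO expression = 20.77 / 2.6027 = 7.98

7.98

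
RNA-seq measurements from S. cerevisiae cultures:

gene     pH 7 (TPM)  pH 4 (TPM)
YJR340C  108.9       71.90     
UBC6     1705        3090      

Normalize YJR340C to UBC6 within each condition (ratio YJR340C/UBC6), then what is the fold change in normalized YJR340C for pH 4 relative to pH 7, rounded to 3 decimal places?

YJR340C/UBC6 (pH 7) = 108.9 / 1705 = 0.063871
YJR340C/UBC6 (pH 4) = 71.90 / 3090 = 0.023269
Fold change = 0.023269 / 0.063871 = 0.3643

0.364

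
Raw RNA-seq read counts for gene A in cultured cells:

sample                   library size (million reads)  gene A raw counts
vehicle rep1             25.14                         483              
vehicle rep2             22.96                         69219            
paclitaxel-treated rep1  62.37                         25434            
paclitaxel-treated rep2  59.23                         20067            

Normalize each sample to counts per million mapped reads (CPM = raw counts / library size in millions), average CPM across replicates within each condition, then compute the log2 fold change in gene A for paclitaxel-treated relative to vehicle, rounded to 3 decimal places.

CPM(vehicle rep1) = 483 / 25.14 = 19.2124
CPM(vehicle rep2) = 69219 / 22.96 = 3014.7648
CPM(paclitaxel-treated rep1) = 25434 / 62.37 = 407.7922
CPM(paclitaxel-treated rep2) = 20067 / 59.23 = 338.7979
mean CPM(vehicle) = 1516.9886; mean CPM(paclitaxel-treated) = 373.2951
Fold change = 373.2951 / 1516.9886 = 0.24608
log2(0.24608) = -2.0228

-2.023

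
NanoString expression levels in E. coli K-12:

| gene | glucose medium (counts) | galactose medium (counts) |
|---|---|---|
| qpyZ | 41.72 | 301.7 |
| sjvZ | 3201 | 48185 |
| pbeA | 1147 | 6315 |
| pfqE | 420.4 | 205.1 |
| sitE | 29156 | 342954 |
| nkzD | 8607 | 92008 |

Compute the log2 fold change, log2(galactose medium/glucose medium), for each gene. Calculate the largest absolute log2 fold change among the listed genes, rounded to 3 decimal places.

log2(301.7/41.72) = 2.854  (qpyZ)
log2(48185/3201) = 3.912  (sjvZ)
log2(6315/1147) = 2.461  (pbeA)
log2(205.1/420.4) = -1.035  (pfqE)
log2(342954/29156) = 3.556  (sitE)
log2(92008/8607) = 3.418  (nkzD)
The largest magnitude belongs to sjvZ.

3.912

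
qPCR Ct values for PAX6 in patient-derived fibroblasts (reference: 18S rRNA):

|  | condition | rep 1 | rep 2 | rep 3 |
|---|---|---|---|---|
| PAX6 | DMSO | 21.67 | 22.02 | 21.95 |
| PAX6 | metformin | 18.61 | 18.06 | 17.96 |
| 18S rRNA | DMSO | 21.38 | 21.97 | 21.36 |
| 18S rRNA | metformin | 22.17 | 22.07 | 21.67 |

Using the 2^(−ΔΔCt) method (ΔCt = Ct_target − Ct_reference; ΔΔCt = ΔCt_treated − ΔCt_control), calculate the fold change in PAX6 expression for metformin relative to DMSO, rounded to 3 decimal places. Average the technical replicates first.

16.795

Mean Ct: PAX6 DMSO 21.880; PAX6 metformin 18.210; 18S rRNA DMSO 21.570; 18S rRNA metformin 21.970
ΔCt(DMSO) = 21.880 − 21.570 = 0.310
ΔCt(metformin) = 18.210 − 21.970 = -3.760
ΔΔCt = -3.760 − 0.310 = -4.070
Fold change = 2^(−(-4.070)) = 2^4.070 = 16.7955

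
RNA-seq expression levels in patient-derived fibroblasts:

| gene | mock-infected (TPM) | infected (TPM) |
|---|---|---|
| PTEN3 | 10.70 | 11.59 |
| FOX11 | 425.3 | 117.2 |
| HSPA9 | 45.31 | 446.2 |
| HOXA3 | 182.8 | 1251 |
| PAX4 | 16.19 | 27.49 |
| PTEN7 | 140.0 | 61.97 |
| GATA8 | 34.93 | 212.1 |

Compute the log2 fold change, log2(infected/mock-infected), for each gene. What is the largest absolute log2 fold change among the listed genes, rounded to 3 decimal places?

3.300

log2(11.59/10.70) = 0.115  (PTEN3)
log2(117.2/425.3) = -1.860  (FOX11)
log2(446.2/45.31) = 3.300  (HSPA9)
log2(1251/182.8) = 2.775  (HOXA3)
log2(27.49/16.19) = 0.764  (PAX4)
log2(61.97/140.0) = -1.176  (PTEN7)
log2(212.1/34.93) = 2.602  (GATA8)
The largest magnitude belongs to HSPA9.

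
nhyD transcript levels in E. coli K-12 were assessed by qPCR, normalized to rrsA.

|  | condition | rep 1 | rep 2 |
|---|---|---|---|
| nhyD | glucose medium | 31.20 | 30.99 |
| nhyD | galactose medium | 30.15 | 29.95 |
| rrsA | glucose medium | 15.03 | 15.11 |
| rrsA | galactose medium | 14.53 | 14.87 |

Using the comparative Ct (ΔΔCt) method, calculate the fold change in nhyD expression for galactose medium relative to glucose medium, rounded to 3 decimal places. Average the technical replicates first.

Mean Ct: nhyD glucose medium 31.095; nhyD galactose medium 30.050; rrsA glucose medium 15.070; rrsA galactose medium 14.700
ΔCt(glucose medium) = 31.095 − 15.070 = 16.025
ΔCt(galactose medium) = 30.050 − 14.700 = 15.350
ΔΔCt = 15.350 − 16.025 = -0.675
Fold change = 2^(−(-0.675)) = 2^0.675 = 1.5966

1.597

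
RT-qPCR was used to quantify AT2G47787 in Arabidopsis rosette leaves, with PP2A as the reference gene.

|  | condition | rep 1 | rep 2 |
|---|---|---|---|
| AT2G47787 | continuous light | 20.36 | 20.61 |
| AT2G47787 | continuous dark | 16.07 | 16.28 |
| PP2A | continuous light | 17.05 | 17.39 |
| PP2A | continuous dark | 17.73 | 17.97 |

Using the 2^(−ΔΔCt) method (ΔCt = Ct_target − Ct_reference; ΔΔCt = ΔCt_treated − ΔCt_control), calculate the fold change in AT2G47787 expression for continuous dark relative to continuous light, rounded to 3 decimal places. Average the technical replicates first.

30.696

Mean Ct: AT2G47787 continuous light 20.485; AT2G47787 continuous dark 16.175; PP2A continuous light 17.220; PP2A continuous dark 17.850
ΔCt(continuous light) = 20.485 − 17.220 = 3.265
ΔCt(continuous dark) = 16.175 − 17.850 = -1.675
ΔΔCt = -1.675 − 3.265 = -4.940
Fold change = 2^(−(-4.940)) = 2^4.940 = 30.6965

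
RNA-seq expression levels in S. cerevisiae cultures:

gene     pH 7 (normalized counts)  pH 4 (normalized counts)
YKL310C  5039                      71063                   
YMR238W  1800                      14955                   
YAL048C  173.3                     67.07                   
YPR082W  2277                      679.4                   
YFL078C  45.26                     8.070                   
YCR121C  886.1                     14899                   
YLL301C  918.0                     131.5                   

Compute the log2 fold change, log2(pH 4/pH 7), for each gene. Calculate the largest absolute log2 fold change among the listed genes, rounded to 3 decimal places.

4.072

log2(71063/5039) = 3.818  (YKL310C)
log2(14955/1800) = 3.055  (YMR238W)
log2(67.07/173.3) = -1.370  (YAL048C)
log2(679.4/2277) = -1.745  (YPR082W)
log2(8.070/45.26) = -2.488  (YFL078C)
log2(14899/886.1) = 4.072  (YCR121C)
log2(131.5/918.0) = -2.803  (YLL301C)
The largest magnitude belongs to YCR121C.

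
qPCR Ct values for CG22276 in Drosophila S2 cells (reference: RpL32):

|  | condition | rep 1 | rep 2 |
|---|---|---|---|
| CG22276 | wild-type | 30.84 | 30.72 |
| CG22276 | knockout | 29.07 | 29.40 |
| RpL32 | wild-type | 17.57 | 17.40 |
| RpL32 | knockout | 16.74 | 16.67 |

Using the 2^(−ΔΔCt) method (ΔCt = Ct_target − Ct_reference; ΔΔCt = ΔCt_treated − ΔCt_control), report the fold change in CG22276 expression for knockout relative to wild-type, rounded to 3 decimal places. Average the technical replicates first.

Mean Ct: CG22276 wild-type 30.780; CG22276 knockout 29.235; RpL32 wild-type 17.485; RpL32 knockout 16.705
ΔCt(wild-type) = 30.780 − 17.485 = 13.295
ΔCt(knockout) = 29.235 − 16.705 = 12.530
ΔΔCt = 12.530 − 13.295 = -0.765
Fold change = 2^(−(-0.765)) = 2^0.765 = 1.6994

1.699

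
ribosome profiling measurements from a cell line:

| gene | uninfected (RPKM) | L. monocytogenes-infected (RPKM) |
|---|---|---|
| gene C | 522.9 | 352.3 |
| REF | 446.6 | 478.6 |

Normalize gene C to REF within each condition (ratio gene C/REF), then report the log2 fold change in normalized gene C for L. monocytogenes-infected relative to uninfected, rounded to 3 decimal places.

gene C/REF (uninfected) = 522.9 / 446.6 = 1.1708
gene C/REF (L. monocytogenes-infected) = 352.3 / 478.6 = 0.73611
Fold change = 0.73611 / 1.1708 = 0.6287
log2(0.6287) = -0.6696

-0.670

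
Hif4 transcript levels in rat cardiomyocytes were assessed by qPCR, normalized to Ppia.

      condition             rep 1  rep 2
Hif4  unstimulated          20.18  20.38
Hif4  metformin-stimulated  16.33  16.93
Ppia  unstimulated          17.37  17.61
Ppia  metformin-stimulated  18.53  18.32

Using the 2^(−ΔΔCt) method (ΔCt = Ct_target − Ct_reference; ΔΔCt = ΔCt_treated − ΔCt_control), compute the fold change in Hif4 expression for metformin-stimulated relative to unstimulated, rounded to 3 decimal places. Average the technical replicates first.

Mean Ct: Hif4 unstimulated 20.280; Hif4 metformin-stimulated 16.630; Ppia unstimulated 17.490; Ppia metformin-stimulated 18.425
ΔCt(unstimulated) = 20.280 − 17.490 = 2.790
ΔCt(metformin-stimulated) = 16.630 − 18.425 = -1.795
ΔΔCt = -1.795 − 2.790 = -4.585
Fold change = 2^(−(-4.585)) = 2^4.585 = 24.0006

24.001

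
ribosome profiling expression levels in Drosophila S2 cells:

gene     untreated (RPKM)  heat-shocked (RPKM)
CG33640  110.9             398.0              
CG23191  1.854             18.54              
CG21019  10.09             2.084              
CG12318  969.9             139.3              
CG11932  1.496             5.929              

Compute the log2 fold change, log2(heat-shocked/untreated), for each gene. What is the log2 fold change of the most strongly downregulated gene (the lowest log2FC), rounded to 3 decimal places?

log2(398.0/110.9) = 1.844  (CG33640)
log2(18.54/1.854) = 3.322  (CG23191)
log2(2.084/10.09) = -2.275  (CG21019)
log2(139.3/969.9) = -2.800  (CG12318)
log2(5.929/1.496) = 1.987  (CG11932)
CG12318 is most strongly downregulated.

-2.800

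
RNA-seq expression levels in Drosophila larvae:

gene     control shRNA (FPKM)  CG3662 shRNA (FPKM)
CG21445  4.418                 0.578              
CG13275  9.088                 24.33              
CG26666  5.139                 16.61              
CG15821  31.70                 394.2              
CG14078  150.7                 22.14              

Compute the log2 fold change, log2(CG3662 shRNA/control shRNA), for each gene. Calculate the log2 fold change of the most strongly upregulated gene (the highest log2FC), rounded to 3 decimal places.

3.636

log2(0.578/4.418) = -2.934  (CG21445)
log2(24.33/9.088) = 1.421  (CG13275)
log2(16.61/5.139) = 1.692  (CG26666)
log2(394.2/31.70) = 3.636  (CG15821)
log2(22.14/150.7) = -2.767  (CG14078)
CG15821 is most strongly upregulated.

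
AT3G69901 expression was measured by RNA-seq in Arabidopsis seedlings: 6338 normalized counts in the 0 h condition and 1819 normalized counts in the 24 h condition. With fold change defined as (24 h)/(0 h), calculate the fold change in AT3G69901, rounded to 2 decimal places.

0.29

Fold change = 1819 / 6338 = 0.287
AT3G69901 is downregulated.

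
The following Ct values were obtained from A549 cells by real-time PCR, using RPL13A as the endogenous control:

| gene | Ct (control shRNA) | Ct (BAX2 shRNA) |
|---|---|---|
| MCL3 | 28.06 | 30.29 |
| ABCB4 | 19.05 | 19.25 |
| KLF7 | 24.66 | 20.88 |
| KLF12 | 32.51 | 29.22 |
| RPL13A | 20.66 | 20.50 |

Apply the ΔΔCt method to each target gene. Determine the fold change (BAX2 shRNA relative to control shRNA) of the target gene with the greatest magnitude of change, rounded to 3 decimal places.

MCL3: ΔΔCt = (30.29−20.50) − (28.06−20.66) = 9.79 − 7.40 = 2.39; fold change = 2^-2.39 = 0.191
ABCB4: ΔΔCt = (19.25−20.50) − (19.05−20.66) = -1.25 − (-1.61) = 0.36; fold change = 2^-0.36 = 0.779
KLF7: ΔΔCt = (20.88−20.50) − (24.66−20.66) = 0.38 − 4.00 = -3.62; fold change = 2^3.62 = 12.295
KLF12: ΔΔCt = (29.22−20.50) − (32.51−20.66) = 8.72 − 11.85 = -3.13; fold change = 2^3.13 = 8.754
KLF7 has the largest |ΔΔCt| = 3.62.

12.295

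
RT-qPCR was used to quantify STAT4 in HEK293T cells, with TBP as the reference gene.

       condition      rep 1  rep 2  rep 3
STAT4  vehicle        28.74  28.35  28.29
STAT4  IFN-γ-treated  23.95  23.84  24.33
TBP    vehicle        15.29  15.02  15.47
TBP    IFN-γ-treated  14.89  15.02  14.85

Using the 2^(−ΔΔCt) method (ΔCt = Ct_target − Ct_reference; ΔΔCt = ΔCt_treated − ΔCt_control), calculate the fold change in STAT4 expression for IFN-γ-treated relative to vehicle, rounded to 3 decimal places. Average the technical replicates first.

Mean Ct: STAT4 vehicle 28.460; STAT4 IFN-γ-treated 24.040; TBP vehicle 15.260; TBP IFN-γ-treated 14.920
ΔCt(vehicle) = 28.460 − 15.260 = 13.200
ΔCt(IFN-γ-treated) = 24.040 − 14.920 = 9.120
ΔΔCt = 9.120 − 13.200 = -4.080
Fold change = 2^(−(-4.080)) = 2^4.080 = 16.9123

16.912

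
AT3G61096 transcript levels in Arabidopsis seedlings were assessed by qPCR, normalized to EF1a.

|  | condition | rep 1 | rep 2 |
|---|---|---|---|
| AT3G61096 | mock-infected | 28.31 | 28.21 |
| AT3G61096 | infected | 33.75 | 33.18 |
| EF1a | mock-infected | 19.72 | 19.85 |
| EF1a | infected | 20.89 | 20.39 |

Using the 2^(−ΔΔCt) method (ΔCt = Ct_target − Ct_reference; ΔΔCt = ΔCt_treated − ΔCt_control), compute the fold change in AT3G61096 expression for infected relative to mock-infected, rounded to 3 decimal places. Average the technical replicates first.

Mean Ct: AT3G61096 mock-infected 28.260; AT3G61096 infected 33.465; EF1a mock-infected 19.785; EF1a infected 20.640
ΔCt(mock-infected) = 28.260 − 19.785 = 8.475
ΔCt(infected) = 33.465 − 20.640 = 12.825
ΔΔCt = 12.825 − 8.475 = 4.350
Fold change = 2^(−4.350) = 0.0490

0.049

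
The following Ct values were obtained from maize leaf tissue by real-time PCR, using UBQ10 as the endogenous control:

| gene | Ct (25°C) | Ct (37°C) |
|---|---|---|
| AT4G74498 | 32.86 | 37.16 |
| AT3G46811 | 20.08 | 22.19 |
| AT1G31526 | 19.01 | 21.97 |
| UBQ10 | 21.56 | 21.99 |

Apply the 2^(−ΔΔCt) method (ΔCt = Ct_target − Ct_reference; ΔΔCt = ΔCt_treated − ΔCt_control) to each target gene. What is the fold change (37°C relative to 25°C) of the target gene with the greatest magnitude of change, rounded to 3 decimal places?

AT4G74498: ΔΔCt = (37.16−21.99) − (32.86−21.56) = 15.17 − 11.30 = 3.87; fold change = 2^-3.87 = 0.068
AT3G46811: ΔΔCt = (22.19−21.99) − (20.08−21.56) = 0.20 − (-1.48) = 1.68; fold change = 2^-1.68 = 0.312
AT1G31526: ΔΔCt = (21.97−21.99) − (19.01−21.56) = -0.02 − (-2.55) = 2.53; fold change = 2^-2.53 = 0.173
AT4G74498 has the largest |ΔΔCt| = 3.87.

0.068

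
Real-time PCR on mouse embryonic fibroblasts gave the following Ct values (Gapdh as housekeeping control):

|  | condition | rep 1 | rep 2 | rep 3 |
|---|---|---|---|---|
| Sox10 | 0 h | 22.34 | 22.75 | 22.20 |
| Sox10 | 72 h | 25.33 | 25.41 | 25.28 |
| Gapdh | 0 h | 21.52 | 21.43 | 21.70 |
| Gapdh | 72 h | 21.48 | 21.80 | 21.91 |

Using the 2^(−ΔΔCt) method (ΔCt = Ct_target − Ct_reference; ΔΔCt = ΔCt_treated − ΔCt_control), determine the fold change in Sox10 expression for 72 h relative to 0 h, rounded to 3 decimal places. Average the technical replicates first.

Mean Ct: Sox10 0 h 22.430; Sox10 72 h 25.340; Gapdh 0 h 21.550; Gapdh 72 h 21.730
ΔCt(0 h) = 22.430 − 21.550 = 0.880
ΔCt(72 h) = 25.340 − 21.730 = 3.610
ΔΔCt = 3.610 − 0.880 = 2.730
Fold change = 2^(−2.730) = 0.1507

0.151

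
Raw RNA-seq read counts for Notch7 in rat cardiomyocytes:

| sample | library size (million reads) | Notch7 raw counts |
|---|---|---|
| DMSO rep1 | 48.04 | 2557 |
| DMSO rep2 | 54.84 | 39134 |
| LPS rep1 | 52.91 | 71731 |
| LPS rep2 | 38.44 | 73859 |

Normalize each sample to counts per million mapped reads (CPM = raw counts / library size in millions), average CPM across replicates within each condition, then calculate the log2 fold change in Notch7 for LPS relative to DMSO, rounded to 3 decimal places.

CPM(DMSO rep1) = 2557 / 48.04 = 53.2265
CPM(DMSO rep2) = 39134 / 54.84 = 713.6032
CPM(LPS rep1) = 71731 / 52.91 = 1355.7173
CPM(LPS rep2) = 73859 / 38.44 = 1921.4100
mean CPM(DMSO) = 383.4148; mean CPM(LPS) = 1638.5636
Fold change = 1638.5636 / 383.4148 = 4.27361
log2(4.27361) = 2.0955

2.095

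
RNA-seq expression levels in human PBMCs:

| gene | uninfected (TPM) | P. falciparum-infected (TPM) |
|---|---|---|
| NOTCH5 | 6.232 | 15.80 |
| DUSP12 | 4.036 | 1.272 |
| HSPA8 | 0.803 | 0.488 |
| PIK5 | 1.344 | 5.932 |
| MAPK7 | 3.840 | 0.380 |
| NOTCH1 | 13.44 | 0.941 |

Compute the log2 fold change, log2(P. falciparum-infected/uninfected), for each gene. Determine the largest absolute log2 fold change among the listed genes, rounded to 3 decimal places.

log2(15.80/6.232) = 1.342  (NOTCH5)
log2(1.272/4.036) = -1.666  (DUSP12)
log2(0.488/0.803) = -0.719  (HSPA8)
log2(5.932/1.344) = 2.142  (PIK5)
log2(0.380/3.840) = -3.337  (MAPK7)
log2(0.941/13.44) = -3.836  (NOTCH1)
The largest magnitude belongs to NOTCH1.

3.836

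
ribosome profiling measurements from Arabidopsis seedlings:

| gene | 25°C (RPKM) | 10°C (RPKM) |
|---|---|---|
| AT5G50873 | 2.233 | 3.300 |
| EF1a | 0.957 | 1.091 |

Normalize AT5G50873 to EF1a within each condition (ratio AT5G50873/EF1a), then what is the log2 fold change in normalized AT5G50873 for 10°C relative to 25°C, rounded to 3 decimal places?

AT5G50873/EF1a (25°C) = 2.233 / 0.957 = 2.3333
AT5G50873/EF1a (10°C) = 3.300 / 1.091 = 3.0247
Fold change = 3.0247 / 2.3333 = 1.2963
log2(1.2963) = 0.3744

0.374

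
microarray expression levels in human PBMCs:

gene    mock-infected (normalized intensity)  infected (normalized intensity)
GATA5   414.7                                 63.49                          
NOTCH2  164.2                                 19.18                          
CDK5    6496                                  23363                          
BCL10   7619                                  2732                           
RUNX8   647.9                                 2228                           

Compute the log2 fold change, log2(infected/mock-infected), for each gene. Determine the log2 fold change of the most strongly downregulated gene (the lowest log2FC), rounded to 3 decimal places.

-3.098

log2(63.49/414.7) = -2.707  (GATA5)
log2(19.18/164.2) = -3.098  (NOTCH2)
log2(23363/6496) = 1.847  (CDK5)
log2(2732/7619) = -1.480  (BCL10)
log2(2228/647.9) = 1.782  (RUNX8)
NOTCH2 is most strongly downregulated.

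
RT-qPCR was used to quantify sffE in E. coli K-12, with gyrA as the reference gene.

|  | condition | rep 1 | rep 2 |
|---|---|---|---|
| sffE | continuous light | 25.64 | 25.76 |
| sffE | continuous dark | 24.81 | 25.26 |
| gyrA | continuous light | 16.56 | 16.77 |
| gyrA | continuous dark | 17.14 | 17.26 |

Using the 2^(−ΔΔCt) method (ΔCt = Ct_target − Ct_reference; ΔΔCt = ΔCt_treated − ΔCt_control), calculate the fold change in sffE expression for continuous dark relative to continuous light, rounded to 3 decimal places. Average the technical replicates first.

2.297

Mean Ct: sffE continuous light 25.700; sffE continuous dark 25.035; gyrA continuous light 16.665; gyrA continuous dark 17.200
ΔCt(continuous light) = 25.700 − 16.665 = 9.035
ΔCt(continuous dark) = 25.035 − 17.200 = 7.835
ΔΔCt = 7.835 − 9.035 = -1.200
Fold change = 2^(−(-1.200)) = 2^1.200 = 2.2974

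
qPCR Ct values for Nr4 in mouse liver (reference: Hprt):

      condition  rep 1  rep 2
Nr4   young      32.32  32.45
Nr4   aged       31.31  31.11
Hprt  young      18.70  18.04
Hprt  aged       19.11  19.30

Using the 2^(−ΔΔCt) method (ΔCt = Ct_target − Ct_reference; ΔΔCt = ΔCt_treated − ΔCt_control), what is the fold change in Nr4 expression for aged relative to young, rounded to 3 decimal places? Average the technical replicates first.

Mean Ct: Nr4 young 32.385; Nr4 aged 31.210; Hprt young 18.370; Hprt aged 19.205
ΔCt(young) = 32.385 − 18.370 = 14.015
ΔCt(aged) = 31.210 − 19.205 = 12.005
ΔΔCt = 12.005 − 14.015 = -2.010
Fold change = 2^(−(-2.010)) = 2^2.010 = 4.0278

4.028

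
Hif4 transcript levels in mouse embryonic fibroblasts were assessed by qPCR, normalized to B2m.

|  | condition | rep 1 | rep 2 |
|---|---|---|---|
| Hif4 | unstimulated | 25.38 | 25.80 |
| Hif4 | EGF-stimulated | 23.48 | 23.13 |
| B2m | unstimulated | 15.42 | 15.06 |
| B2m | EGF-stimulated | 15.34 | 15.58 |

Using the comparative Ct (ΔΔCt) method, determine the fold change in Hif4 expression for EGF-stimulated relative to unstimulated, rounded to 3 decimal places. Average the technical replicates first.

Mean Ct: Hif4 unstimulated 25.590; Hif4 EGF-stimulated 23.305; B2m unstimulated 15.240; B2m EGF-stimulated 15.460
ΔCt(unstimulated) = 25.590 − 15.240 = 10.350
ΔCt(EGF-stimulated) = 23.305 − 15.460 = 7.845
ΔΔCt = 7.845 − 10.350 = -2.505
Fold change = 2^(−(-2.505)) = 2^2.505 = 5.6765

5.676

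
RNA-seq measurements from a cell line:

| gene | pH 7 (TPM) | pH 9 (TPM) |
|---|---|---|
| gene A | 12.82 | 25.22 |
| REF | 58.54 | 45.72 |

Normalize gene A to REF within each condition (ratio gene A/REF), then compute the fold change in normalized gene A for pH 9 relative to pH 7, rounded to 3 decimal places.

gene A/REF (pH 7) = 12.82 / 58.54 = 0.219
gene A/REF (pH 9) = 25.22 / 45.72 = 0.55162
Fold change = 0.55162 / 0.219 = 2.5189

2.519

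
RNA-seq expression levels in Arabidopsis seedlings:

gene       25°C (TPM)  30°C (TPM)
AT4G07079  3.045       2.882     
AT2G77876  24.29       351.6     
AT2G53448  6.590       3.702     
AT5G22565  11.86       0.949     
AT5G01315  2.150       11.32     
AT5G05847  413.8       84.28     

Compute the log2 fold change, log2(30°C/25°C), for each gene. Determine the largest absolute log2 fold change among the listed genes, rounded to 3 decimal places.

log2(2.882/3.045) = -0.079  (AT4G07079)
log2(351.6/24.29) = 3.856  (AT2G77876)
log2(3.702/6.590) = -0.832  (AT2G53448)
log2(0.949/11.86) = -3.644  (AT5G22565)
log2(11.32/2.150) = 2.396  (AT5G01315)
log2(84.28/413.8) = -2.296  (AT5G05847)
The largest magnitude belongs to AT2G77876.

3.856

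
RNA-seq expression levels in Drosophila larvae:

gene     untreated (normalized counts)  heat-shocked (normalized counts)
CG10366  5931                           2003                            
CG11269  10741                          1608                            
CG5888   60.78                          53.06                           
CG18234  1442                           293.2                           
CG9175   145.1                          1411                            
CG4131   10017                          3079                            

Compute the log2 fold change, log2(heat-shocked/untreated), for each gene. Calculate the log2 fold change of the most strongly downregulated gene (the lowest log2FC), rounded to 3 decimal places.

-2.740

log2(2003/5931) = -1.566  (CG10366)
log2(1608/10741) = -2.740  (CG11269)
log2(53.06/60.78) = -0.196  (CG5888)
log2(293.2/1442) = -2.298  (CG18234)
log2(1411/145.1) = 3.282  (CG9175)
log2(3079/10017) = -1.702  (CG4131)
CG11269 is most strongly downregulated.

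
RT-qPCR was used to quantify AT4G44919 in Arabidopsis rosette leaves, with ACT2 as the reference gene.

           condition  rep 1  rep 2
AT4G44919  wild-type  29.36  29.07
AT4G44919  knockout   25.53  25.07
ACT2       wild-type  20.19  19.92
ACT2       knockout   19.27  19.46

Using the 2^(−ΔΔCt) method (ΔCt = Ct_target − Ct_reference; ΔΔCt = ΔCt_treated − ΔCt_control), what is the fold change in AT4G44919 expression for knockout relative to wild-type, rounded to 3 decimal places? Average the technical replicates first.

Mean Ct: AT4G44919 wild-type 29.215; AT4G44919 knockout 25.300; ACT2 wild-type 20.055; ACT2 knockout 19.365
ΔCt(wild-type) = 29.215 − 20.055 = 9.160
ΔCt(knockout) = 25.300 − 19.365 = 5.935
ΔΔCt = 5.935 − 9.160 = -3.225
Fold change = 2^(−(-3.225)) = 2^3.225 = 9.3502

9.350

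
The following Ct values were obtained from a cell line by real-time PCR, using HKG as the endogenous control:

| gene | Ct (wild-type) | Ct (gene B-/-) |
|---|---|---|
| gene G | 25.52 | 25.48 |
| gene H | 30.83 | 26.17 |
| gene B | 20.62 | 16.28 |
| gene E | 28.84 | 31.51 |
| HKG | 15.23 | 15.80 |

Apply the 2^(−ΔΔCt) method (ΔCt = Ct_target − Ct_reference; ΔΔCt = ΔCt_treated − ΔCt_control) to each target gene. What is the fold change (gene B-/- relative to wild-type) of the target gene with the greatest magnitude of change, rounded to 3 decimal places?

37.531

gene G: ΔΔCt = (25.48−15.80) − (25.52−15.23) = 9.68 − 10.29 = -0.61; fold change = 2^0.61 = 1.526
gene H: ΔΔCt = (26.17−15.80) − (30.83−15.23) = 10.37 − 15.60 = -5.23; fold change = 2^5.23 = 37.531
gene B: ΔΔCt = (16.28−15.80) − (20.62−15.23) = 0.48 − 5.39 = -4.91; fold change = 2^4.91 = 30.065
gene E: ΔΔCt = (31.51−15.80) − (28.84−15.23) = 15.71 − 13.61 = 2.10; fold change = 2^-2.10 = 0.233
gene H has the largest |ΔΔCt| = 5.23.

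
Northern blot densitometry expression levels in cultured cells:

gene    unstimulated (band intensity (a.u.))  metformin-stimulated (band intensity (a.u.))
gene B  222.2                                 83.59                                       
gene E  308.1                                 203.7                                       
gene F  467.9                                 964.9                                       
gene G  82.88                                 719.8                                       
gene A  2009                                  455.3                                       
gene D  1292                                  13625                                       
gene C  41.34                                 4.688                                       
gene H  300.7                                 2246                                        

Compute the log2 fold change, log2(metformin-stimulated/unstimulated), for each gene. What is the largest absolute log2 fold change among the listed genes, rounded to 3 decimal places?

3.399

log2(83.59/222.2) = -1.410  (gene B)
log2(203.7/308.1) = -0.597  (gene E)
log2(964.9/467.9) = 1.044  (gene F)
log2(719.8/82.88) = 3.119  (gene G)
log2(455.3/2009) = -2.142  (gene A)
log2(13625/1292) = 3.399  (gene D)
log2(4.688/41.34) = -3.140  (gene C)
log2(2246/300.7) = 2.901  (gene H)
The largest magnitude belongs to gene D.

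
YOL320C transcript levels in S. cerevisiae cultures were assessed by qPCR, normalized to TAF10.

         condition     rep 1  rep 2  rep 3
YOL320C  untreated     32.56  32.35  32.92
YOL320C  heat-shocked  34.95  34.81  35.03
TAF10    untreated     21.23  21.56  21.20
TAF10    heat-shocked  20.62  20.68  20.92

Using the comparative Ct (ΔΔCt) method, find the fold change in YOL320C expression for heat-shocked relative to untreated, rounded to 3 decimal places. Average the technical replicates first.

0.133

Mean Ct: YOL320C untreated 32.610; YOL320C heat-shocked 34.930; TAF10 untreated 21.330; TAF10 heat-shocked 20.740
ΔCt(untreated) = 32.610 − 21.330 = 11.280
ΔCt(heat-shocked) = 34.930 − 20.740 = 14.190
ΔΔCt = 14.190 − 11.280 = 2.910
Fold change = 2^(−2.910) = 0.1330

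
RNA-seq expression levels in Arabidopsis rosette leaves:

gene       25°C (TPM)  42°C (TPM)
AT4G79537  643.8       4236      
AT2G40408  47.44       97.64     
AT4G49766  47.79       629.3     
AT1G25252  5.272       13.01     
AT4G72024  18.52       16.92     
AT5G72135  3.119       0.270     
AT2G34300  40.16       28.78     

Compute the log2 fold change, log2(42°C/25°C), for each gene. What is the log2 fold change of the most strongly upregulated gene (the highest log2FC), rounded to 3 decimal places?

3.719

log2(4236/643.8) = 2.718  (AT4G79537)
log2(97.64/47.44) = 1.041  (AT2G40408)
log2(629.3/47.79) = 3.719  (AT4G49766)
log2(13.01/5.272) = 1.303  (AT1G25252)
log2(16.92/18.52) = -0.130  (AT4G72024)
log2(0.270/3.119) = -3.530  (AT5G72135)
log2(28.78/40.16) = -0.481  (AT2G34300)
AT4G49766 is most strongly upregulated.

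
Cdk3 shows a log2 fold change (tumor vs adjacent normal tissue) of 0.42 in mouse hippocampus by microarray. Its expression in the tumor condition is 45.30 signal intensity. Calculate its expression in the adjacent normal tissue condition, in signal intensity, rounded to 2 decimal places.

33.86

Fold change = 2^(0.42) = 1.3379
adjacent normal tissue expression = 45.30 / 1.3379 = 33.86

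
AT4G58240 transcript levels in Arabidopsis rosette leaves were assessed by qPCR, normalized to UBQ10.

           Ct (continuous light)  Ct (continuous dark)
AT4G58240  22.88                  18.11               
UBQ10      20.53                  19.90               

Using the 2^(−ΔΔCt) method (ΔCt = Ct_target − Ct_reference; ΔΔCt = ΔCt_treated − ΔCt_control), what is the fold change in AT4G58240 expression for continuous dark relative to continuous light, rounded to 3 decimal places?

ΔCt(continuous light) = 22.880 − 20.530 = 2.350
ΔCt(continuous dark) = 18.110 − 19.900 = -1.790
ΔΔCt = -1.790 − 2.350 = -4.140
Fold change = 2^(−(-4.140)) = 2^4.140 = 17.6305

17.630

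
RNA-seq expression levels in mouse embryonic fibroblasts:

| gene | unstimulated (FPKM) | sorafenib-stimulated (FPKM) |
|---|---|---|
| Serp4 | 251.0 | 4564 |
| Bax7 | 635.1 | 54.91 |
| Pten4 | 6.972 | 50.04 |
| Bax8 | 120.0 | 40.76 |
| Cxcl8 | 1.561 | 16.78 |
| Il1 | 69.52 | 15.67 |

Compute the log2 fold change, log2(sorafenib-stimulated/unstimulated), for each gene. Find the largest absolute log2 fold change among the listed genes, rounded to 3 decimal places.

log2(4564/251.0) = 4.185  (Serp4)
log2(54.91/635.1) = -3.532  (Bax7)
log2(50.04/6.972) = 2.843  (Pten4)
log2(40.76/120.0) = -1.558  (Bax8)
log2(16.78/1.561) = 3.426  (Cxcl8)
log2(15.67/69.52) = -2.149  (Il1)
The largest magnitude belongs to Serp4.

4.185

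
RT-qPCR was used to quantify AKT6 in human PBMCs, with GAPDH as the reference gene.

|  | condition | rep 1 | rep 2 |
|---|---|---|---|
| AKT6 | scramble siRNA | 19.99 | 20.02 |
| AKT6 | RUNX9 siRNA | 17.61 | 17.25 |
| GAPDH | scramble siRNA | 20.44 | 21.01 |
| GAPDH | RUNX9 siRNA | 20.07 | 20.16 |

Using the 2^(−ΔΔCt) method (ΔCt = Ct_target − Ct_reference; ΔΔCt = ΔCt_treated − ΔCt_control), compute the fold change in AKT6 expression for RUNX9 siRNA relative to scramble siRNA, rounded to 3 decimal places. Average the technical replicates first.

3.904

Mean Ct: AKT6 scramble siRNA 20.005; AKT6 RUNX9 siRNA 17.430; GAPDH scramble siRNA 20.725; GAPDH RUNX9 siRNA 20.115
ΔCt(scramble siRNA) = 20.005 − 20.725 = -0.720
ΔCt(RUNX9 siRNA) = 17.430 − 20.115 = -2.685
ΔΔCt = -2.685 − (-0.720) = -1.965
Fold change = 2^(−(-1.965)) = 2^1.965 = 3.9041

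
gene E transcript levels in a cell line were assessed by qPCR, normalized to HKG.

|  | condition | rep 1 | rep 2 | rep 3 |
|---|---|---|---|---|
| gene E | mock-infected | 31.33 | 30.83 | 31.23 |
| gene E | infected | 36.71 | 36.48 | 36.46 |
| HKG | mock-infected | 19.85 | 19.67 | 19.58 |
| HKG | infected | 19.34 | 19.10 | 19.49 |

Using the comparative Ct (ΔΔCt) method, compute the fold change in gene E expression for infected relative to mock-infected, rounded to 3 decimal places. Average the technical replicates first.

Mean Ct: gene E mock-infected 31.130; gene E infected 36.550; HKG mock-infected 19.700; HKG infected 19.310
ΔCt(mock-infected) = 31.130 − 19.700 = 11.430
ΔCt(infected) = 36.550 − 19.310 = 17.240
ΔΔCt = 17.240 − 11.430 = 5.810
Fold change = 2^(−5.810) = 0.0178

0.018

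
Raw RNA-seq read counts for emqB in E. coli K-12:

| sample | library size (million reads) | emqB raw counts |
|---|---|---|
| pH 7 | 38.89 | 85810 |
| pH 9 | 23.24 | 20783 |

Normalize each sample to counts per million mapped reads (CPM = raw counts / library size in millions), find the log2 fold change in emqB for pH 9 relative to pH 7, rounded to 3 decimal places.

-1.303

CPM(pH 7) = 85810 / 38.89 = 2206.4798
CPM(pH 9) = 20783 / 23.24 = 894.2771
Fold change = 894.2771 / 2206.4798 = 0.40530
log2(0.40530) = -1.3030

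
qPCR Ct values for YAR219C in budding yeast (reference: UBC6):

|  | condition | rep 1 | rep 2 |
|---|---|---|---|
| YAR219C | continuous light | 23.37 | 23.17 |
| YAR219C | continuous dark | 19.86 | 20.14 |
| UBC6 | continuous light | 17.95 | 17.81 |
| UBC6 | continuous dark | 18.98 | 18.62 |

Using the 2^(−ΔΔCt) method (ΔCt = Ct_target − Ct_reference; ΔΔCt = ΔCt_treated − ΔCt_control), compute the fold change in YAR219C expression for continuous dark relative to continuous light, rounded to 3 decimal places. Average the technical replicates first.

18.252

Mean Ct: YAR219C continuous light 23.270; YAR219C continuous dark 20.000; UBC6 continuous light 17.880; UBC6 continuous dark 18.800
ΔCt(continuous light) = 23.270 − 17.880 = 5.390
ΔCt(continuous dark) = 20.000 − 18.800 = 1.200
ΔΔCt = 1.200 − 5.390 = -4.190
Fold change = 2^(−(-4.190)) = 2^4.190 = 18.2522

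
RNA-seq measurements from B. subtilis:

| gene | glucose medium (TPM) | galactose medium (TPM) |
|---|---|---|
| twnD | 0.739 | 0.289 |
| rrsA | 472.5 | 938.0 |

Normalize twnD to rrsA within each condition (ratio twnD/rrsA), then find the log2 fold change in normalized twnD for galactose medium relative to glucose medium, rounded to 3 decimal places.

twnD/rrsA (glucose medium) = 0.739 / 472.5 = 0.001564
twnD/rrsA (galactose medium) = 0.289 / 938.0 = 0.0003081
Fold change = 0.0003081 / 0.001564 = 0.1970
log2(0.1970) = -2.3438

-2.344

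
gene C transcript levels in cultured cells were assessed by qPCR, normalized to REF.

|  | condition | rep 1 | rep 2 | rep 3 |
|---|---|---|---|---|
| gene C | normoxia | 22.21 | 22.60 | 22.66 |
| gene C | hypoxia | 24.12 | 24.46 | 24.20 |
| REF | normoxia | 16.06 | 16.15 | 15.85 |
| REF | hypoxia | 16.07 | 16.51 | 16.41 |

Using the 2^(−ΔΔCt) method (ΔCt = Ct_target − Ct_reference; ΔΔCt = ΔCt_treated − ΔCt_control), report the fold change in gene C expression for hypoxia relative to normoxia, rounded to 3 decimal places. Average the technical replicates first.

0.363

Mean Ct: gene C normoxia 22.490; gene C hypoxia 24.260; REF normoxia 16.020; REF hypoxia 16.330
ΔCt(normoxia) = 22.490 − 16.020 = 6.470
ΔCt(hypoxia) = 24.260 − 16.330 = 7.930
ΔΔCt = 7.930 − 6.470 = 1.460
Fold change = 2^(−1.460) = 0.3635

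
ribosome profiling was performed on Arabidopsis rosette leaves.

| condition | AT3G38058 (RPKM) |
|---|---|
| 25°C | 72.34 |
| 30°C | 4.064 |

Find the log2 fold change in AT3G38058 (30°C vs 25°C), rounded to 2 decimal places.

Fold change = 4.064 / 72.34 = 0.0562
log2(0.0562) = -4.154

-4.15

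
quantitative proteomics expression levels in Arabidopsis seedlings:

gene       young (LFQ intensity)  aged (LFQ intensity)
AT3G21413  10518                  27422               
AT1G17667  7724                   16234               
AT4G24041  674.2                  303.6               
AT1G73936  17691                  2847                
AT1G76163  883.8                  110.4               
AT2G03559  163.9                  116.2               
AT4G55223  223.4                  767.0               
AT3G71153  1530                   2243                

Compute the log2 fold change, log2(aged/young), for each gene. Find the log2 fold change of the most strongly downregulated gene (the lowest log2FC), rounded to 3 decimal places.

log2(27422/10518) = 1.382  (AT3G21413)
log2(16234/7724) = 1.072  (AT1G17667)
log2(303.6/674.2) = -1.151  (AT4G24041)
log2(2847/17691) = -2.636  (AT1G73936)
log2(110.4/883.8) = -3.001  (AT1G76163)
log2(116.2/163.9) = -0.496  (AT2G03559)
log2(767.0/223.4) = 1.780  (AT4G55223)
log2(2243/1530) = 0.552  (AT3G71153)
AT1G76163 is most strongly downregulated.

-3.001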